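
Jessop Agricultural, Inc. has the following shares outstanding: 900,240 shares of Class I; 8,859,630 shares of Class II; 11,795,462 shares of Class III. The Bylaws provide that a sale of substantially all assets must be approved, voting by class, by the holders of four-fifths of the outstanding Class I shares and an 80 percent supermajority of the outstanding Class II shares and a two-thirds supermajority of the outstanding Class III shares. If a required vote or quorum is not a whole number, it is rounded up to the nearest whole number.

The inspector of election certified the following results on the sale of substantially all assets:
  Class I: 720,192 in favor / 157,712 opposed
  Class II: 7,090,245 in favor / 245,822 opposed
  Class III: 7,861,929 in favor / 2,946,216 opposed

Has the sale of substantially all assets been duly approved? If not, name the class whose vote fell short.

Class I: 4/5 of 900240 = 720192; 720,192 required, 720,192 in favor — approved.
Class II: 4/5 of 8859630 = 7087704; 7,087,704 required, 7,090,245 in favor — approved.
Class III: 2/3 of 11795462 = 7863641.33, rounded up to 7863642; 7,863,642 required, 7,861,929 in favor — not approved.

Not approved — the Class III shares did not give the required vote.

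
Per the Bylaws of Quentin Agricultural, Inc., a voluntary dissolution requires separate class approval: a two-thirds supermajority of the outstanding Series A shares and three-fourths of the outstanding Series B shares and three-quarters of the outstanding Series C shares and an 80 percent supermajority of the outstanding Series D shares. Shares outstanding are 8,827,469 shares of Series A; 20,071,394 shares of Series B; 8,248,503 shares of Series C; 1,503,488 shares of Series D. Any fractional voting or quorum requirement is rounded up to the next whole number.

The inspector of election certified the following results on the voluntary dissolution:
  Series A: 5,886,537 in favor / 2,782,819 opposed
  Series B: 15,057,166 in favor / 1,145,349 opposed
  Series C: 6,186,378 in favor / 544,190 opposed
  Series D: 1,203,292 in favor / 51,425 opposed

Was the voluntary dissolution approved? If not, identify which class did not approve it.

Series A: 2/3 of 8827469 = 5884979.33, rounded up to 5884980; 5,884,980 required, 5,886,537 in favor — approved.
Series B: 3/4 of 20071394 = 15053545.50, rounded up to 15053546; 15,053,546 required, 15,057,166 in favor — approved.
Series C: 3/4 of 8248503 = 6186377.25, rounded up to 6186378; 6,186,378 required, 6,186,378 in favor — approved.
Series D: 4/5 of 1503488 = 1202790.40, rounded up to 1202791; 1,202,791 required, 1,203,292 in favor — approved.

Approved — every class gave the required vote.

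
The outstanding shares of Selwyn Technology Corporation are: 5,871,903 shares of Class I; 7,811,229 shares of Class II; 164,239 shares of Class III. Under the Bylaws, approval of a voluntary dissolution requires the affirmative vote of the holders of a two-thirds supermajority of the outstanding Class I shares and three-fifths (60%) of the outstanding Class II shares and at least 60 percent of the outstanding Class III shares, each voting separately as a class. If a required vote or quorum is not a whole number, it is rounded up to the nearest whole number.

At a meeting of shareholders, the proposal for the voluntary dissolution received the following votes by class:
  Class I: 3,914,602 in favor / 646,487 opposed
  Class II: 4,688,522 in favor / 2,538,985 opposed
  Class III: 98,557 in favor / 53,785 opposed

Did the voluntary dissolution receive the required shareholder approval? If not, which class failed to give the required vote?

Approved — every class gave the required vote.

Class I: 2/3 of 5871903 = 3914602; 3,914,602 required, 3,914,602 in favor — approved.
Class II: 3/5 of 7811229 = 4686737.40, rounded up to 4686738; 4,686,738 required, 4,688,522 in favor — approved.
Class III: 3/5 of 164239 = 98543.40, rounded up to 98544; 98,544 required, 98,557 in favor — approved.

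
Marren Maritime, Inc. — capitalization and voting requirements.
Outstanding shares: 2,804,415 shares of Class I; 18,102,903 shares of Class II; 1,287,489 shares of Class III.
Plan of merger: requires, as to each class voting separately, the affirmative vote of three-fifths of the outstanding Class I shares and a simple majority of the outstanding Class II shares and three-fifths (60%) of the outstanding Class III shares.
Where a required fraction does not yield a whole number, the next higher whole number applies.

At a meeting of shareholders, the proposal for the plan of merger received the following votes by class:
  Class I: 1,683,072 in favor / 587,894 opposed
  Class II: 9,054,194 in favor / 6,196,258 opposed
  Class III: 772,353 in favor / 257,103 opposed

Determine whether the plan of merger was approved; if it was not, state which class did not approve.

Class I: 3/5 of 2804415 = 1682649; 1,682,649 required, 1,683,072 in favor — approved.
Class II: a majority of 18102903 is 9051452; 9,051,452 required, 9,054,194 in favor — approved.
Class III: 3/5 of 1287489 = 772493.40, rounded up to 772494; 772,494 required, 772,353 in favor — not approved.

Not approved — the Class III shares did not give the required vote.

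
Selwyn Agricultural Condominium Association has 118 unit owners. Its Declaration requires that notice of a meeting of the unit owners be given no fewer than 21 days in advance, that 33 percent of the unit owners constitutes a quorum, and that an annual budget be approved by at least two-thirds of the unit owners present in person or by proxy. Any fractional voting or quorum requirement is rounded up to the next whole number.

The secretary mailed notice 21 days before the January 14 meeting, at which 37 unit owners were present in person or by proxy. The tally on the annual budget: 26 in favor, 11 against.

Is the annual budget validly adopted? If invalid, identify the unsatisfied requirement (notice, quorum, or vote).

Invalid — quorum requirement not satisfied.

Notice: 21 days given; 21 required. Satisfied.
Quorum: 33% of 118 = 38.94, rounded up to 39; 37 present. Not satisfied.
Vote: requires two-thirds of those present (37); 2/3 of 37 = 24.67, rounded up to 25, so 25 needed; 26 in favor. Satisfied.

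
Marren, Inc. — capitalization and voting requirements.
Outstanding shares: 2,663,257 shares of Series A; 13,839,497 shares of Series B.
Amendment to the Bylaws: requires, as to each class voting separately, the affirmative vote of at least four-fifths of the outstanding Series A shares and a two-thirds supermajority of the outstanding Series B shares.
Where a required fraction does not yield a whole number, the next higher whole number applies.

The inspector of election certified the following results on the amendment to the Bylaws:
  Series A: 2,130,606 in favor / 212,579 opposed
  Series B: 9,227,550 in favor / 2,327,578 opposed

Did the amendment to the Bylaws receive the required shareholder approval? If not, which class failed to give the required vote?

Series A: 4/5 of 2663257 = 2130605.60, rounded up to 2130606; 2,130,606 required, 2,130,606 in favor — approved.
Series B: 2/3 of 13839497 = 9226331.33, rounded up to 9226332; 9,226,332 required, 9,227,550 in favor — approved.

Approved — every class gave the required vote.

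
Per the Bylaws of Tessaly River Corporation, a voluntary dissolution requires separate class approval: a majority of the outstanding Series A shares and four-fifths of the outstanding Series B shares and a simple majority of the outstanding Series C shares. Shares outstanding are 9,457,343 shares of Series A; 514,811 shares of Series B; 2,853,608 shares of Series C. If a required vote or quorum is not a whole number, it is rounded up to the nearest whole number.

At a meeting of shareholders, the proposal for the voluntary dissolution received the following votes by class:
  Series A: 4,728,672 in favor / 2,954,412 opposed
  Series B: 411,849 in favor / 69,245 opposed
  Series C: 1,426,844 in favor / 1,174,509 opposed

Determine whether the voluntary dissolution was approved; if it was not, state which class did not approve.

Series A: a majority of 9457343 is 4728672; 4,728,672 required, 4,728,672 in favor — approved.
Series B: 4/5 of 514811 = 411848.80, rounded up to 411849; 411,849 required, 411,849 in favor — approved.
Series C: a majority of 2853608 is 1426805; 1,426,805 required, 1,426,844 in favor — approved.

Approved — every class gave the required vote.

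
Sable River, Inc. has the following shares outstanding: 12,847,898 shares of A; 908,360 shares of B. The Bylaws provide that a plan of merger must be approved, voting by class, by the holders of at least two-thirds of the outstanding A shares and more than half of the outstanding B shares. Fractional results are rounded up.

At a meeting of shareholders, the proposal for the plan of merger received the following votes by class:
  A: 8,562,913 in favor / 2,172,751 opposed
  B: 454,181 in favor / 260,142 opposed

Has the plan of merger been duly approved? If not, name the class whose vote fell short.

Not approved — the A shares did not give the required vote.

A: 2/3 of 12847898 = 8565265.33, rounded up to 8565266; 8,565,266 required, 8,562,913 in favor — not approved.
B: a majority of 908360 is 454181; 454,181 required, 454,181 in favor — approved.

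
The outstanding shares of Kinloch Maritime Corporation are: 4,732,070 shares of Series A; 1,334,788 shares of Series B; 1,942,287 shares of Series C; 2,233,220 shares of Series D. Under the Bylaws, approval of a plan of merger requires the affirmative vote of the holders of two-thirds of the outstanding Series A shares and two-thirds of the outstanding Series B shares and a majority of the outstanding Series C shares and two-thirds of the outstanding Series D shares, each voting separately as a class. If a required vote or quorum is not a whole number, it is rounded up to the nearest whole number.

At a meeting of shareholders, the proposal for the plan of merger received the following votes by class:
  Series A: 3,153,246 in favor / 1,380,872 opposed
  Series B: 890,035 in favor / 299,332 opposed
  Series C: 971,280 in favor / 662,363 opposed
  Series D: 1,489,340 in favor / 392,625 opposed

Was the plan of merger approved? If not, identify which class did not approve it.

Not approved — the Series A shares did not give the required vote.

Series A: 2/3 of 4732070 = 3154713.33, rounded up to 3154714; 3,154,714 required, 3,153,246 in favor — not approved.
Series B: 2/3 of 1334788 = 889858.67, rounded up to 889859; 889,859 required, 890,035 in favor — approved.
Series C: a majority of 1942287 is 971144; 971,144 required, 971,280 in favor — approved.
Series D: 2/3 of 2233220 = 1488813.33, rounded up to 1488814; 1,488,814 required, 1,489,340 in favor — approved.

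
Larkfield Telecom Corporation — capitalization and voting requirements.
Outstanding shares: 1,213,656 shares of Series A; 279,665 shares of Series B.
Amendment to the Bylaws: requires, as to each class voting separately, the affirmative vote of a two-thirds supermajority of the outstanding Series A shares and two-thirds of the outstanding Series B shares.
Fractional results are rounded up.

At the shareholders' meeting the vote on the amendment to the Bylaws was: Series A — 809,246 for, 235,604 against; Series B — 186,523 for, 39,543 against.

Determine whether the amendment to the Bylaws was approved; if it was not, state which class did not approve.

Series A: 2/3 of 1213656 = 809104; 809,104 required, 809,246 in favor — approved.
Series B: 2/3 of 279665 = 186443.33, rounded up to 186444; 186,444 required, 186,523 in favor — approved.

Approved — every class gave the required vote.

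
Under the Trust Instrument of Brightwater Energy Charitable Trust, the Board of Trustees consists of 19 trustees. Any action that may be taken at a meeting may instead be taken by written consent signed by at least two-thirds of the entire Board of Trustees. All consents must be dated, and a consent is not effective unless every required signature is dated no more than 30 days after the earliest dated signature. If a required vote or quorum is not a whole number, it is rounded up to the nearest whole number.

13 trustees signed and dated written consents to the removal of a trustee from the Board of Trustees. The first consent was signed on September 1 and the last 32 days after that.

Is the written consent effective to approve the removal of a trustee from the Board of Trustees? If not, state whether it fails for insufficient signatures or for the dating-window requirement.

Signatures required: at least two-thirds of 19 — 2/3 of 19 = 12.67, rounded up to 13, so 13 needed; 13 signed. Sufficient.
Dating window: the latest signature is 32 days after the earliest; the limit is 30 days. Outside the window.

Not effective — dating-window requirement not satisfied.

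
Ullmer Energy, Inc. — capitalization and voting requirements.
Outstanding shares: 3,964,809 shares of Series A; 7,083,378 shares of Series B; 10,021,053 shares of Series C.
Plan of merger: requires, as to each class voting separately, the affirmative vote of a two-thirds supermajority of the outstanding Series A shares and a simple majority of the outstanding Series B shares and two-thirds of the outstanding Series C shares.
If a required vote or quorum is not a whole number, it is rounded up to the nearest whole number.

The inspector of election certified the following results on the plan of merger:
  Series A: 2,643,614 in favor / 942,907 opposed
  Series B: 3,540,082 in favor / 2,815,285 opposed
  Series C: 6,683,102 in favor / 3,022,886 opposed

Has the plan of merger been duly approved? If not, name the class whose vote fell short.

Series A: 2/3 of 3964809 = 2643206; 2,643,206 required, 2,643,614 in favor — approved.
Series B: a majority of 7083378 is 3541690; 3,541,690 required, 3,540,082 in favor — not approved.
Series C: 2/3 of 10021053 = 6680702; 6,680,702 required, 6,683,102 in favor — approved.

Not approved — the Series B shares did not give the required vote.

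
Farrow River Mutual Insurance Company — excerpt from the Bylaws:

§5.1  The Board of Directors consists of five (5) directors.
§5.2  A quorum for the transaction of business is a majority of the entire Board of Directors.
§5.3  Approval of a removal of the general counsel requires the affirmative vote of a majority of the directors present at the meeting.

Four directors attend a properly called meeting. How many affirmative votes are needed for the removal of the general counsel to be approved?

The removal of the general counsel requires a majority of the directors present (4).
A majority of 4 is 3.

3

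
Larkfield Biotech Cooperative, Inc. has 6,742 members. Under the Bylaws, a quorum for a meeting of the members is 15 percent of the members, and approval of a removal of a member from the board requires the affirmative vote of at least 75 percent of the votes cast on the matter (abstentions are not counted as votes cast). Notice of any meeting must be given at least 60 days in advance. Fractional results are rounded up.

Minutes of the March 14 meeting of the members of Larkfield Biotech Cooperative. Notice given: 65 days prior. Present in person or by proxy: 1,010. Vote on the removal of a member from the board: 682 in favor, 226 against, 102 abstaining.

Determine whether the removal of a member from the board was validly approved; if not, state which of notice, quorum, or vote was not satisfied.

Invalid — quorum requirement not satisfied.

Notice: 65 days given; 60 required. Satisfied.
Quorum: 15% of 6,742 = 1,011.30, rounded up to 1,012; 1,010 present. Not satisfied.
Vote: requires three-fourths of the votes cast (1,010 − 102 abstaining = 908); 3/4 of 908 = 681, so 681 needed; 682 in favor. Satisfied.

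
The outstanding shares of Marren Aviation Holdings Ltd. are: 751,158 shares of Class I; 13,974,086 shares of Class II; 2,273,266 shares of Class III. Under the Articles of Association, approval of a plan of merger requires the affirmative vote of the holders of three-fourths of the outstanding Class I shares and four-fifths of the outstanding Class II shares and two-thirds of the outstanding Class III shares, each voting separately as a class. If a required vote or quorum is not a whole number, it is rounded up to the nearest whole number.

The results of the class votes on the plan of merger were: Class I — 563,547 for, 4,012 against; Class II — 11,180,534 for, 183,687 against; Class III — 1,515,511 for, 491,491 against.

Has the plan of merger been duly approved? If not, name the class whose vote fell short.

Approved — every class gave the required vote.

Class I: 3/4 of 751158 = 563368.50, rounded up to 563369; 563,369 required, 563,547 in favor — approved.
Class II: 4/5 of 13974086 = 11179268.80, rounded up to 11179269; 11,179,269 required, 11,180,534 in favor — approved.
Class III: 2/3 of 2273266 = 1515510.67, rounded up to 1515511; 1,515,511 required, 1,515,511 in favor — approved.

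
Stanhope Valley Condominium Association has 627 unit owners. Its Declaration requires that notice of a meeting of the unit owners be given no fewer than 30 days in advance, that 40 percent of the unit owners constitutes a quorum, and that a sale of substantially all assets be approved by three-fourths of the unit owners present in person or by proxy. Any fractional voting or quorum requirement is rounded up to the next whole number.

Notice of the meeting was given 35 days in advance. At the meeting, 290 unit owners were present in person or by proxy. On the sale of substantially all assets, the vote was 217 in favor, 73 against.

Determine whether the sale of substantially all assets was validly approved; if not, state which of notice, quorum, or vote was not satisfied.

Notice: 35 days given; 30 required. Satisfied.
Quorum: 40% of 627 = 250.80, rounded up to 251; 290 present. Satisfied.
Vote: requires three-fourths of those present (290); 3/4 of 290 = 217.50, rounded up to 218, so 218 needed; 217 in favor. Not satisfied.

Invalid — vote requirement not satisfied.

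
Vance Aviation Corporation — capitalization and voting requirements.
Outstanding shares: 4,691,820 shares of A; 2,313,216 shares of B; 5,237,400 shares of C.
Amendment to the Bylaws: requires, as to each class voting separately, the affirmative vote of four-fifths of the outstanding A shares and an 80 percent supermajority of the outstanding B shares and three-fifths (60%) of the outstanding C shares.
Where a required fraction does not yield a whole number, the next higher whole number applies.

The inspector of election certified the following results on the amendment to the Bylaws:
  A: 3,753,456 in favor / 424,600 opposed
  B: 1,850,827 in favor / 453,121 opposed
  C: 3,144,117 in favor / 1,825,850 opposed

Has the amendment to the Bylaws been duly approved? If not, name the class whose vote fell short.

A: 4/5 of 4691820 = 3753456; 3,753,456 required, 3,753,456 in favor — approved.
B: 4/5 of 2313216 = 1850572.80, rounded up to 1850573; 1,850,573 required, 1,850,827 in favor — approved.
C: 3/5 of 5237400 = 3142440; 3,142,440 required, 3,144,117 in favor — approved.

Approved — every class gave the required vote.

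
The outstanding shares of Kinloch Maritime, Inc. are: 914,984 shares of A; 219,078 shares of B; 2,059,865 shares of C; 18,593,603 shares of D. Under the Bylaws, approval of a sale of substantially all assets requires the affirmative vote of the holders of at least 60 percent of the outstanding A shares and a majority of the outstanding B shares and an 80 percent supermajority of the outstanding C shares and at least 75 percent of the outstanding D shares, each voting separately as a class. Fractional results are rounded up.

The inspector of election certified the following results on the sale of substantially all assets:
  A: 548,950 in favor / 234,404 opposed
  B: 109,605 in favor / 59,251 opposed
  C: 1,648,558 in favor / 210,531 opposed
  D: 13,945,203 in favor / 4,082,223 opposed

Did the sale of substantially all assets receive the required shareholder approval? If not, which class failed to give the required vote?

A: 3/5 of 914984 = 548990.40, rounded up to 548991; 548,991 required, 548,950 in favor — not approved.
B: a majority of 219078 is 109540; 109,540 required, 109,605 in favor — approved.
C: 4/5 of 2059865 = 1647892; 1,647,892 required, 1,648,558 in favor — approved.
D: 3/4 of 18593603 = 13945202.25, rounded up to 13945203; 13,945,203 required, 13,945,203 in favor — approved.

Not approved — the A shares did not give the required vote.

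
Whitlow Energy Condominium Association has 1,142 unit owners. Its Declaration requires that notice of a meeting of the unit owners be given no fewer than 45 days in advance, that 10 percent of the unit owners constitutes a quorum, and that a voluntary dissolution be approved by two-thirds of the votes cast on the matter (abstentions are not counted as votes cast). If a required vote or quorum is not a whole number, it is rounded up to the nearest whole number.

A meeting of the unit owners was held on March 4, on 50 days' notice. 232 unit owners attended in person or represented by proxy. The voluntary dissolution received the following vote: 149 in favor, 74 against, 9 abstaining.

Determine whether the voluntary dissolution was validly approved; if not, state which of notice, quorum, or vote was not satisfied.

Valid — all requirements satisfied.

Notice: 50 days given; 45 required. Satisfied.
Quorum: 10% of 1,142 = 114.20, rounded up to 115; 232 present. Satisfied.
Vote: requires two-thirds of the votes cast (232 − 9 abstaining = 223); 2/3 of 223 = 148.67, rounded up to 149, so 149 needed; 149 in favor. Satisfied.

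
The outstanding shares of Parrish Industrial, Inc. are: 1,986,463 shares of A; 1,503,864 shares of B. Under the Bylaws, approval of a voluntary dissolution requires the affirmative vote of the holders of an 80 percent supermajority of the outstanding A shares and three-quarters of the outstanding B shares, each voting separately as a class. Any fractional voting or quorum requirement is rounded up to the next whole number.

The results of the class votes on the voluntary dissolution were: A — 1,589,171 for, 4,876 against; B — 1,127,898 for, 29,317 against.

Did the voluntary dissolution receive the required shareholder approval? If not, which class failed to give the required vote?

Approved — every class gave the required vote.

A: 4/5 of 1986463 = 1589170.40, rounded up to 1589171; 1,589,171 required, 1,589,171 in favor — approved.
B: 3/4 of 1503864 = 1127898; 1,127,898 required, 1,127,898 in favor — approved.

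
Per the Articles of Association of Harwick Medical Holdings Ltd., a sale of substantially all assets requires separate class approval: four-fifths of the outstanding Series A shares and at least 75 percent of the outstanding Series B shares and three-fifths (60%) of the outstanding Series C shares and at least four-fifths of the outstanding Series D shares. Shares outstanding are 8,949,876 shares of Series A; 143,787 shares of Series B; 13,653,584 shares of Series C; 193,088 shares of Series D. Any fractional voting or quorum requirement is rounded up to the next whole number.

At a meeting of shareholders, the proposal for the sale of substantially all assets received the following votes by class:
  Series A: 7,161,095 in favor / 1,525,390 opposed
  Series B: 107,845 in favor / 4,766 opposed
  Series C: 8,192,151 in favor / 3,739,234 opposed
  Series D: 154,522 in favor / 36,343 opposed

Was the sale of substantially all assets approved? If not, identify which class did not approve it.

Series A: 4/5 of 8949876 = 7159900.80, rounded up to 7159901; 7,159,901 required, 7,161,095 in favor — approved.
Series B: 3/4 of 143787 = 107840.25, rounded up to 107841; 107,841 required, 107,845 in favor — approved.
Series C: 3/5 of 13653584 = 8192150.40, rounded up to 8192151; 8,192,151 required, 8,192,151 in favor — approved.
Series D: 4/5 of 193088 = 154470.40, rounded up to 154471; 154,471 required, 154,522 in favor — approved.

Approved — every class gave the required vote.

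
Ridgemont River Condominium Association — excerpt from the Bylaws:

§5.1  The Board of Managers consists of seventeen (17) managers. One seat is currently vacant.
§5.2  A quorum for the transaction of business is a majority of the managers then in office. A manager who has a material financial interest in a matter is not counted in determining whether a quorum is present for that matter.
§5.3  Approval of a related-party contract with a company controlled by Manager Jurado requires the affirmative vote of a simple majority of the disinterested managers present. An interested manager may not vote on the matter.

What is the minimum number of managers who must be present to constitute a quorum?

9

A majority of 16 is 9.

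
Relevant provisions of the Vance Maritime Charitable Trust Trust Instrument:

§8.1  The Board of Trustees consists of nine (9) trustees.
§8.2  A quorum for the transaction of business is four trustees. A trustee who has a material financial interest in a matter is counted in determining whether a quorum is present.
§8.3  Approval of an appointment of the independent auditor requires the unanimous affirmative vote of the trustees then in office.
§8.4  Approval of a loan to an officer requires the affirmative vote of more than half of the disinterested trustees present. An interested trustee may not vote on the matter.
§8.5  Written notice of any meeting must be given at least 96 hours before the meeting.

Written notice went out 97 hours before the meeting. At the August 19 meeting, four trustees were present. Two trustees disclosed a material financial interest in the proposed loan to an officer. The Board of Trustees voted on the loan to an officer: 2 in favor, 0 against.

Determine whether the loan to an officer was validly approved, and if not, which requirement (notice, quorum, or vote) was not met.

Valid — all requirements satisfied.

Notice: 97 hours given; 96 required (97 ≥ 96). Satisfied.
Quorum: 4 present (interested trustees count toward quorum); quorum is 4. Satisfied.
Vote: the loan to an officer requires a majority of the disinterested trustees present (4 − 2 = 2). A majority of 2 is 2, so 2 affirmative votes are needed; 2 voted in favor. Satisfied.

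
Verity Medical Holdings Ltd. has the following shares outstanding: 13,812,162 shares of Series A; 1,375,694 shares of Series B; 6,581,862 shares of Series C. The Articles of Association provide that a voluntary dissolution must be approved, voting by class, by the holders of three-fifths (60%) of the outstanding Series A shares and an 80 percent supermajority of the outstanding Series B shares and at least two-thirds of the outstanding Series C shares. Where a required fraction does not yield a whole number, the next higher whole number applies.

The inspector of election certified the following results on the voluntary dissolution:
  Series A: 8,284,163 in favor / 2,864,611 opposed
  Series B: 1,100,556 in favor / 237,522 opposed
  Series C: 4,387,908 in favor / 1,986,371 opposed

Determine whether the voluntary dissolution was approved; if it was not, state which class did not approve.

Series A: 3/5 of 13812162 = 8287297.20, rounded up to 8287298; 8,287,298 required, 8,284,163 in favor — not approved.
Series B: 4/5 of 1375694 = 1100555.20, rounded up to 1100556; 1,100,556 required, 1,100,556 in favor — approved.
Series C: 2/3 of 6581862 = 4387908; 4,387,908 required, 4,387,908 in favor — approved.

Not approved — the Series A shares did not give the required vote.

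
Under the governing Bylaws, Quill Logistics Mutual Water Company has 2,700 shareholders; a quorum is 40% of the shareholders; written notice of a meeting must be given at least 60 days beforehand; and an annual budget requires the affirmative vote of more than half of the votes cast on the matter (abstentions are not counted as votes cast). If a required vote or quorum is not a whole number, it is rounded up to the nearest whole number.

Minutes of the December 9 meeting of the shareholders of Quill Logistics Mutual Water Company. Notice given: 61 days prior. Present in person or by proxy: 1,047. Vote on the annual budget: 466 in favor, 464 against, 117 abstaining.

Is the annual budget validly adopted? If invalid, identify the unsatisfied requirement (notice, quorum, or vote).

Notice: 61 days given; 60 required. Satisfied.
Quorum: 40% of 2,700 = 1,080; 1,047 present. Not satisfied.
Vote: requires a majority of the votes cast (1,047 − 117 abstaining = 930); a majority of 930 is 466, so 466 needed; 466 in favor. Satisfied.

Invalid — quorum requirement not satisfied.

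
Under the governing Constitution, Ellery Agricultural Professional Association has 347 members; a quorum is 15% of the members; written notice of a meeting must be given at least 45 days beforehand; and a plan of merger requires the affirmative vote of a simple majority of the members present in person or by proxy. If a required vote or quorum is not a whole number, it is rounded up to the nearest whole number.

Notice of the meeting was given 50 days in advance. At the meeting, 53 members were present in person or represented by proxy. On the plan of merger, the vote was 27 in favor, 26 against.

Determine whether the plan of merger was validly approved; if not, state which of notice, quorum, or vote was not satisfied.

Valid — all requirements satisfied.

Notice: 50 days given; 45 required. Satisfied.
Quorum: 15% of 347 = 52.05, rounded up to 53; 53 present. Satisfied.
Vote: requires a majority of those present (53); a majority of 53 is 27, so 27 needed; 27 in favor. Satisfied.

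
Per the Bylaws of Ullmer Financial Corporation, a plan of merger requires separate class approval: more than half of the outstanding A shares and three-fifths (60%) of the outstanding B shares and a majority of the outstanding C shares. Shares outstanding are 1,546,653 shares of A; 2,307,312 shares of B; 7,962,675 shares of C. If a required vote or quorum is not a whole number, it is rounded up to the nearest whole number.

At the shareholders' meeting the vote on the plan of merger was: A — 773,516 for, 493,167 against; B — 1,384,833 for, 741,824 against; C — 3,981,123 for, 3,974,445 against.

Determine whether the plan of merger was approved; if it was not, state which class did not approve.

Not approved — the C shares did not give the required vote.

A: a majority of 1546653 is 773327; 773,327 required, 773,516 in favor — approved.
B: 3/5 of 2307312 = 1384387.20, rounded up to 1384388; 1,384,388 required, 1,384,833 in favor — approved.
C: a majority of 7962675 is 3981338; 3,981,338 required, 3,981,123 in favor — not approved.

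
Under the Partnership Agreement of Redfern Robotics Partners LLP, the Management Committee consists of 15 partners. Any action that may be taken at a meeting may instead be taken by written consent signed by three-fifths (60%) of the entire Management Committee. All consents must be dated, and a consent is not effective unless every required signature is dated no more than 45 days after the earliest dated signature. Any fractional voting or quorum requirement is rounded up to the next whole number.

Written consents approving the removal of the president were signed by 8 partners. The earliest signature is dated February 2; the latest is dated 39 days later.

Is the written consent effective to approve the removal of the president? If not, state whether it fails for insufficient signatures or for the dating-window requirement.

Not effective — insufficient signatures.

Signatures required: three-fifths (60%) of 15 — 3/5 of 15 = 9, so 9 needed; 8 signed. Insufficient.
Dating window: the latest signature is 39 days after the earliest; the limit is 45 days. Within the window.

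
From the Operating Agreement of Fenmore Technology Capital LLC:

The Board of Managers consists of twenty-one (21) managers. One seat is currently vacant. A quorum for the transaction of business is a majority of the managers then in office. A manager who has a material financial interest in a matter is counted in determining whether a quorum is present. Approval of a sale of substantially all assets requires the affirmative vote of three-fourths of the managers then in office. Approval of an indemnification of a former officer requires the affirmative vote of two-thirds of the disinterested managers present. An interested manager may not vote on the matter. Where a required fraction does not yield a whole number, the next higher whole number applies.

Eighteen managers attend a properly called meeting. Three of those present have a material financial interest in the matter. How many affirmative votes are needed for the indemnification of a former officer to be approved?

The indemnification of a former officer requires two-thirds of the disinterested managers present (18 − 3 = 15).
2/3 of 15 = 10.

10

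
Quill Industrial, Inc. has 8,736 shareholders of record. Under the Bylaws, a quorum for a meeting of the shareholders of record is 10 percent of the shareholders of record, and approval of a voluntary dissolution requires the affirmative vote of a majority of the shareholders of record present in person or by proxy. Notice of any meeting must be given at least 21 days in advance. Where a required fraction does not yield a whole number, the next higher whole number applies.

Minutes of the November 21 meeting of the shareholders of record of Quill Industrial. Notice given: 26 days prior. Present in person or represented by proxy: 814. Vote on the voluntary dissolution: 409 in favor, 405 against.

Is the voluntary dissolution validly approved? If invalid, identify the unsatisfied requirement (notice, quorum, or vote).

Invalid — quorum requirement not satisfied.

Notice: 26 days given; 21 required. Satisfied.
Quorum: 10% of 8,736 = 873.60, rounded up to 874; 814 present. Not satisfied.
Vote: requires a majority of those present (814); a majority of 814 is 408, so 408 needed; 409 in favor. Satisfied.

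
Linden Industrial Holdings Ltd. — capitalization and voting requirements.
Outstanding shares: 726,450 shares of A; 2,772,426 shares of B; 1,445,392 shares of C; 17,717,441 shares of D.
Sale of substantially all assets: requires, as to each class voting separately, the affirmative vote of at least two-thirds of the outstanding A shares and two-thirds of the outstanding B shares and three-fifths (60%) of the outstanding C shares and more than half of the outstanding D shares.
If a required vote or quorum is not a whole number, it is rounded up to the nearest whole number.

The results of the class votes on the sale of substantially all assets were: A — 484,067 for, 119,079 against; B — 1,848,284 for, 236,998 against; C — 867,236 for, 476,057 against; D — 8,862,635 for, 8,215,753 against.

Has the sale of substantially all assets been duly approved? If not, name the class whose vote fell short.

Not approved — the A shares did not give the required vote.

A: 2/3 of 726450 = 484300; 484,300 required, 484,067 in favor — not approved.
B: 2/3 of 2772426 = 1848284; 1,848,284 required, 1,848,284 in favor — approved.
C: 3/5 of 1445392 = 867235.20, rounded up to 867236; 867,236 required, 867,236 in favor — approved.
D: a majority of 17717441 is 8858721; 8,858,721 required, 8,862,635 in favor — approved.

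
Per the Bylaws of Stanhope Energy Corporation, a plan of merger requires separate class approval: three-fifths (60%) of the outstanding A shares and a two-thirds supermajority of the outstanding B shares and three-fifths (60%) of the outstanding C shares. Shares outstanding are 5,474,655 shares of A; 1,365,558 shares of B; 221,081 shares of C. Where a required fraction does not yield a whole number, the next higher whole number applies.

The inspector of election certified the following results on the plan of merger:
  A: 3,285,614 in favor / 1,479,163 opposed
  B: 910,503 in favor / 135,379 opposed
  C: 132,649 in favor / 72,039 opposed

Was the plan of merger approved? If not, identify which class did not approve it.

A: 3/5 of 5474655 = 3284793; 3,284,793 required, 3,285,614 in favor — approved.
B: 2/3 of 1365558 = 910372; 910,372 required, 910,503 in favor — approved.
C: 3/5 of 221081 = 132648.60, rounded up to 132649; 132,649 required, 132,649 in favor — approved.

Approved — every class gave the required vote.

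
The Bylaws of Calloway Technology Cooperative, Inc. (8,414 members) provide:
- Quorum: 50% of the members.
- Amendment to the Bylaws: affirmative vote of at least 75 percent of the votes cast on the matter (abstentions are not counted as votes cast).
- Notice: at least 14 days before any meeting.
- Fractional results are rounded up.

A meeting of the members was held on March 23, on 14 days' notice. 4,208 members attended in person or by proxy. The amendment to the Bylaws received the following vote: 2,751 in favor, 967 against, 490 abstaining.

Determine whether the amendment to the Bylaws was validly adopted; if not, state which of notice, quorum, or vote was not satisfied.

Notice: 14 days given; 14 required. Satisfied.
Quorum: 50% of 8,414 = 4,207; 4,208 present. Satisfied.
Vote: requires three-fourths of the votes cast (4,208 − 490 abstaining = 3,718); 3/4 of 3718 = 2788.50, rounded up to 2789, so 2,789 needed; 2,751 in favor. Not satisfied.

Invalid — vote requirement not satisfied.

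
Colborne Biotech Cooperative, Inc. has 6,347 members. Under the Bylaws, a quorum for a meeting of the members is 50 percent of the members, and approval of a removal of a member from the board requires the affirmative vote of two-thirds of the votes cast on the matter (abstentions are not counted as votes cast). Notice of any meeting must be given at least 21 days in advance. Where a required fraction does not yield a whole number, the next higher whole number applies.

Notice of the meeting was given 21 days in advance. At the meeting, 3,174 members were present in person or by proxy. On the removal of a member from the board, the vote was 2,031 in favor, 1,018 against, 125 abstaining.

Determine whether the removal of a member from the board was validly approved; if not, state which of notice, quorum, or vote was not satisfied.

Notice: 21 days given; 21 required. Satisfied.
Quorum: 50% of 6,347 = 3,173.50, rounded up to 3,174; 3,174 present. Satisfied.
Vote: requires two-thirds of the votes cast (3,174 − 125 abstaining = 3,049); 2/3 of 3049 = 2032.67, rounded up to 2033, so 2,033 needed; 2,031 in favor. Not satisfied.

Invalid — vote requirement not satisfied.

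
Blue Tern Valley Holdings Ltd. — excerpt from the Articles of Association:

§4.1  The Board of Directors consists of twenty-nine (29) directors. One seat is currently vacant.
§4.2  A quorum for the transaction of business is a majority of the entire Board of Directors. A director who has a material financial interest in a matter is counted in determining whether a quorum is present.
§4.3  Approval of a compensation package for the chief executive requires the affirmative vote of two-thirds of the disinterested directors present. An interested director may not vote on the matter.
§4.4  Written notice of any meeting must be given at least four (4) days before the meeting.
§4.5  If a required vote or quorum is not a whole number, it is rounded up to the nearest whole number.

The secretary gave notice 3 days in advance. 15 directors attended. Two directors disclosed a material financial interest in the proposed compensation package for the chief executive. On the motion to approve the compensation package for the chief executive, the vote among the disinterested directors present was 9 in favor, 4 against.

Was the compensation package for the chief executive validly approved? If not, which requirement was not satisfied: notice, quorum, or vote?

Notice: 3 days given; 4 required (3 < 4). Not satisfied.
Quorum: 15 present (interested directors count toward quorum); quorum is 15. Satisfied.
Vote: the compensation package for the chief executive requires two-thirds of the disinterested directors present (15 − 2 = 13). 2/3 of 13 = 8.67, rounded up to 9, so 9 affirmative votes are needed; 9 voted in favor. Satisfied.

Invalid — notice requirement not satisfied.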